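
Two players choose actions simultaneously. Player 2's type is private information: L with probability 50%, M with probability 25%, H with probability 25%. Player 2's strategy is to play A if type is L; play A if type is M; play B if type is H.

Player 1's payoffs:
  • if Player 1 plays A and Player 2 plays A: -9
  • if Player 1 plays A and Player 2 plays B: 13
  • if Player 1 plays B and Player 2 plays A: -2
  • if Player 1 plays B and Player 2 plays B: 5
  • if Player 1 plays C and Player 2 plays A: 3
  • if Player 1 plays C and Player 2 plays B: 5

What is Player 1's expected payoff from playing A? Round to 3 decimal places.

-3.500

E[A] = 0.5·(-9) + 0.25·(-9) + 0.25·13 = (-4.5) + (-2.25) + 3.25 = -3.5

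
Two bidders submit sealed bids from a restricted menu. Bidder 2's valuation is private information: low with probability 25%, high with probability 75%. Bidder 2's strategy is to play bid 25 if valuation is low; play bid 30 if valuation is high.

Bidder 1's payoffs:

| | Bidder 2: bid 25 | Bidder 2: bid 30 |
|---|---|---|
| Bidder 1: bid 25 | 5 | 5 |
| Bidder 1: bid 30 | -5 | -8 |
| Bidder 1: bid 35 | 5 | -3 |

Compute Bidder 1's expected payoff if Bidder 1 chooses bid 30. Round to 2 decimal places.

E[bid 30] = 0.25·(-5) + 0.75·(-8) = (-1.25) + (-6) = -7.25

-7.25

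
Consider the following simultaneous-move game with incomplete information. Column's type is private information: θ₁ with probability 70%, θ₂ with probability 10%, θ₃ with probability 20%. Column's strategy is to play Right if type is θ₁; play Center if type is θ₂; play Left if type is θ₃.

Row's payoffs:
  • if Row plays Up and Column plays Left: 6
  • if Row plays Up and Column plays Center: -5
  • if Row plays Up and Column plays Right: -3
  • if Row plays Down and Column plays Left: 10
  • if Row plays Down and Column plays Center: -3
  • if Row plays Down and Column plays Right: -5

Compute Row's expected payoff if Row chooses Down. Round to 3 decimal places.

-1.800

E[Down] = 0.7·(-5) + 0.1·(-3) + 0.2·10 = (-3.5) + (-0.3) + 2 = -1.8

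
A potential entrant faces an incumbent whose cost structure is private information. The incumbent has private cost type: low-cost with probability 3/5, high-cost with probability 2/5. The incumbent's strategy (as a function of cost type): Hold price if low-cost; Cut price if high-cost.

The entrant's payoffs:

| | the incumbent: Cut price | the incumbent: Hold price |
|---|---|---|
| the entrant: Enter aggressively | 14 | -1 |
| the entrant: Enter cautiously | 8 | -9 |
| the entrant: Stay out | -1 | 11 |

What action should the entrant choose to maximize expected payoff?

Compute the entrant's expected payoff for each action, taking the expectation over the incumbent's type.
E[Enter aggressively] = 3/5·(-1) + 2/5·(14) = 5
E[Enter cautiously] = 3/5·(-9) + 2/5·(8) = -11/5
E[Stay out] = 3/5·(11) + 2/5·(-1) = 31/5
Best response: Stay out (31/5 is the largest).

Stay out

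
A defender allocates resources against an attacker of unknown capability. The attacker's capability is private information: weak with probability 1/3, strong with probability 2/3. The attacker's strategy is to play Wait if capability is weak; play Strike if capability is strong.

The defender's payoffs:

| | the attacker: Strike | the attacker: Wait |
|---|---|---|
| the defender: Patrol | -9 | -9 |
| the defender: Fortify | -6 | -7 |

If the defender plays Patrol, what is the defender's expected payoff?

-9

E[Patrol] = 1/3·(-9) + 2/3·(-9) = (-3) + (-6) = -9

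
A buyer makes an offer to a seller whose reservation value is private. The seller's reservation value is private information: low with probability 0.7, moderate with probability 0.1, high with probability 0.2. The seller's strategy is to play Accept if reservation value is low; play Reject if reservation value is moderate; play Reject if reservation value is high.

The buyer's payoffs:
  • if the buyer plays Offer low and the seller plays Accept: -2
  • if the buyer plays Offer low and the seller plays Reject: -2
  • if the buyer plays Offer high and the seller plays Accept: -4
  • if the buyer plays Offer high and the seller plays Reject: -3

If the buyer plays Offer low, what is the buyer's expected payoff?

-2

E[Offer low] = 0.7·(-2) + 0.1·(-2) + 0.2·(-2) = (-1.4) + (-0.2) + (-0.4) = -2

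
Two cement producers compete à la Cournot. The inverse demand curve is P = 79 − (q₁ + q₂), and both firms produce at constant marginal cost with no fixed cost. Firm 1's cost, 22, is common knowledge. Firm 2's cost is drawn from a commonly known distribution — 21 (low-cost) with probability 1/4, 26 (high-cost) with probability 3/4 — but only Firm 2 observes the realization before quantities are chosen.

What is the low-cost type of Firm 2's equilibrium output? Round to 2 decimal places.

Firm 2 with cost c maximizes (79 − (q₁+q₂) − c)·q₂, giving q₂(c) = (79 − c − q₁)/2.
E[c₂] = 1/4·21 + 3/4·26 = 24.75
Firm 1's FOC against E[q₂] yields q₁ = (79 − 2·22 + E[c₂])/3 = (79 − 44 + 24.75)/3 = 19.9167.
q₂(low-cost) = (79 − 21 − 19.9167)/2 = 19.0417.

19.04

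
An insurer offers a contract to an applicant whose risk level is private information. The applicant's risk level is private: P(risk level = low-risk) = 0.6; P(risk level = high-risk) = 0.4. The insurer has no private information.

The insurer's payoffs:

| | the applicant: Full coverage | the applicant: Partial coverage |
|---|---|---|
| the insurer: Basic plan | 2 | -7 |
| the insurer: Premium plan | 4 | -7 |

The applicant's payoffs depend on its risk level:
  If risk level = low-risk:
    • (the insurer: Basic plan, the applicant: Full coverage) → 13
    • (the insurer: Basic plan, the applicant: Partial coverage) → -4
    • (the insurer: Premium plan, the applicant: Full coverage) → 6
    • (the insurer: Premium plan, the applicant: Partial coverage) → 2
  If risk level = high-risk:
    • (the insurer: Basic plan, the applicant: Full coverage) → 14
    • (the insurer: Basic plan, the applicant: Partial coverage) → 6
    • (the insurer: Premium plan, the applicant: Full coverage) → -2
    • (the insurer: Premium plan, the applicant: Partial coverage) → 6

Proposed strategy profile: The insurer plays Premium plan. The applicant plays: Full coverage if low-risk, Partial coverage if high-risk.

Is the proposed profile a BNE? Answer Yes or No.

The insurer plays Premium plan: E[Premium plan] = 0.6·(4) + 0.4·(-7) = -0.4; E[Basic plan] = -1.6. Best-responding. ✓
The applicant (risk level low-risk), facing Premium plan: Full coverage gives 6, Partial coverage gives 2. Proposed Full coverage is best. ✓
The applicant (risk level high-risk), facing Premium plan: Full coverage gives -2, Partial coverage gives 6. Proposed Partial coverage is best. ✓

Yes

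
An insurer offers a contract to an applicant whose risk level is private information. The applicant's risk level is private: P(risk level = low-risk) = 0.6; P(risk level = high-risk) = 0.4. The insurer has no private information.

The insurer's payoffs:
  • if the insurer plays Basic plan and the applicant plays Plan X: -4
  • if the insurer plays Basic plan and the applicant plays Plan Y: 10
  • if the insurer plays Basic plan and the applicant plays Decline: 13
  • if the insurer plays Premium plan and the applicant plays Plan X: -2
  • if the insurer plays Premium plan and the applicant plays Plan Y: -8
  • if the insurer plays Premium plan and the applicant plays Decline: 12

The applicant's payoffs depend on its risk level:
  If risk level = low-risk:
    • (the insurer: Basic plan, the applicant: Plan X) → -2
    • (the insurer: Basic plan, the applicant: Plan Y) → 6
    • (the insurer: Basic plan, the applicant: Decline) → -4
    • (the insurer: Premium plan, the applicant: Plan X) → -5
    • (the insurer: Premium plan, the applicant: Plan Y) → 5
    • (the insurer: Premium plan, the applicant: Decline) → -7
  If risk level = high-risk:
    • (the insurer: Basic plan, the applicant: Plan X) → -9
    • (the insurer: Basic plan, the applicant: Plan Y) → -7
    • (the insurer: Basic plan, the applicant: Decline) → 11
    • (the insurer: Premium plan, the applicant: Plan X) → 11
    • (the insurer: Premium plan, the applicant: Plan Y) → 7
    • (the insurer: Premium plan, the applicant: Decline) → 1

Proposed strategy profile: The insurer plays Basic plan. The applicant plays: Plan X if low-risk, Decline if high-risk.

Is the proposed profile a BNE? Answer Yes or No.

The insurer plays Basic plan: E[Basic plan] = 0.6·(-4) + 0.4·(13) = 2.8; E[Premium plan] = 3.6. Not best-responding. ✗
The applicant (risk level low-risk), facing Basic plan: Plan X gives -2, Plan Y gives 6, Decline gives -4. Proposed Plan X is not best — profitable deviation exists. ✗
The applicant (risk level high-risk), facing Basic plan: Plan X gives -9, Plan Y gives -7, Decline gives 11. Proposed Decline is best. ✓

No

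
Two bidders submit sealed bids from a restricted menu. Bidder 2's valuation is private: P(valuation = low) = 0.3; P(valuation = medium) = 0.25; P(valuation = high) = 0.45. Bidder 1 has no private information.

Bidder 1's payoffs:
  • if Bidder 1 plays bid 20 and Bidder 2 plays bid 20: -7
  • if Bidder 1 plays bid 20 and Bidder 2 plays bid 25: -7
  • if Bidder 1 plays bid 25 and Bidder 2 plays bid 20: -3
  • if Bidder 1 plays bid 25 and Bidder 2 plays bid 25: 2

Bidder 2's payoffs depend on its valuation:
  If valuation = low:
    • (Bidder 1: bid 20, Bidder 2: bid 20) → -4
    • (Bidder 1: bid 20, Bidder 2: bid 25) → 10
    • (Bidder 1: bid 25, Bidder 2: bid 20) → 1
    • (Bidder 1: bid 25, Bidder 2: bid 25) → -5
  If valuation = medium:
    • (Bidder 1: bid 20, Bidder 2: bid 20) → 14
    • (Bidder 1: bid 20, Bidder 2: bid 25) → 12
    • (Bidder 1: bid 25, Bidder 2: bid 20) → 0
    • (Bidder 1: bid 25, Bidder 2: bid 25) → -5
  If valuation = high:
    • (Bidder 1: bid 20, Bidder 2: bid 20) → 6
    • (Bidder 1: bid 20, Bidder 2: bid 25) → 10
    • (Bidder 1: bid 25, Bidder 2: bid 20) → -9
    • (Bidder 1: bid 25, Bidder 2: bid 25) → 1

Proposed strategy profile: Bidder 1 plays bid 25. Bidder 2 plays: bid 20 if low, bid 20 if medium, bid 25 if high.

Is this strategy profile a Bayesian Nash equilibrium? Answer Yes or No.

Yes

A profile is a BNE iff every type of every player is best-responding given beliefs about the other side.
Bidder 1 plays bid 25: E[bid 25] = 0.3·(-3) + 0.25·(-3) + 0.45·(2) = -0.75; E[bid 20] = -7. Best-responding. ✓
Bidder 2 (valuation low), facing bid 25: bid 20 gives 1, bid 25 gives -5. Proposed bid 20 is best. ✓
Bidder 2 (valuation medium), facing bid 25: bid 20 gives 0, bid 25 gives -5. Proposed bid 20 is best. ✓
Bidder 2 (valuation high), facing bid 25: bid 20 gives -9, bid 25 gives 1. Proposed bid 25 is best. ✓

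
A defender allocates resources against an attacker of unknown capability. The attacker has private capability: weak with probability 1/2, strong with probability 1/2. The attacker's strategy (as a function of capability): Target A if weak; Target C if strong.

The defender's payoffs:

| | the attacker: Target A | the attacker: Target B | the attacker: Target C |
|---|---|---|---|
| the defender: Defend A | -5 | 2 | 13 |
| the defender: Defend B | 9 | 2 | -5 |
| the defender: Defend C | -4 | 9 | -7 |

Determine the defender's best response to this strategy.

Compute the defender's expected payoff for each action, taking the expectation over the attacker's type.
E[Defend A] = 1/2·(-5) + 1/2·(13) = 4
E[Defend B] = 1/2·(9) + 1/2·(-5) = 2
E[Defend C] = 1/2·(-4) + 1/2·(-7) = -11/2
Best response: Defend A (4 is the largest).

Defend A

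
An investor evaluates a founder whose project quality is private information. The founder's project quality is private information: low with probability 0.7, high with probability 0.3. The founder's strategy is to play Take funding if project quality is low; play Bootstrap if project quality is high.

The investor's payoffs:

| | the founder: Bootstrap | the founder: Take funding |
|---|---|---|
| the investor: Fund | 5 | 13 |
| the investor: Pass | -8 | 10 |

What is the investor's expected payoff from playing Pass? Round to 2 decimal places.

4.60

E[Pass] = 0.7·10 + 0.3·(-8) = 7 + (-2.4) = 4.6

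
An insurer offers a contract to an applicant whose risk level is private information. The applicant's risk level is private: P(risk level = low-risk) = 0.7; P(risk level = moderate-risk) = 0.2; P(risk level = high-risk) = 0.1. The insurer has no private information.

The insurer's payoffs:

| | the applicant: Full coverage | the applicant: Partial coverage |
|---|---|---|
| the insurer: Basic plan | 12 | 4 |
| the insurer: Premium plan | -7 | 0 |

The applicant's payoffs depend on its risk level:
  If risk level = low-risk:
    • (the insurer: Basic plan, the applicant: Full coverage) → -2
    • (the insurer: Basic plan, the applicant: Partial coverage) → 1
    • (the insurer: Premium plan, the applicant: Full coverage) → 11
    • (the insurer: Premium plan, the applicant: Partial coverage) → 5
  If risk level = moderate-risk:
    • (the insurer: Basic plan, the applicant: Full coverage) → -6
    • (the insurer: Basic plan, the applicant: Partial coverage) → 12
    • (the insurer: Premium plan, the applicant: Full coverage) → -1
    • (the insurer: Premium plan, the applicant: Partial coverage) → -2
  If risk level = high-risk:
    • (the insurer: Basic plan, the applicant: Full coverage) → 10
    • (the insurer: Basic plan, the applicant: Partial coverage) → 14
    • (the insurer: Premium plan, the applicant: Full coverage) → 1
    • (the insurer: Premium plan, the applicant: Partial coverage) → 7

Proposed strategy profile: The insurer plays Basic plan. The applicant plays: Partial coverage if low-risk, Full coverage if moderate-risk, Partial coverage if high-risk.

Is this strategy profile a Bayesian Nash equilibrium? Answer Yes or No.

The insurer plays Basic plan: E[Basic plan] = 0.7·(4) + 0.2·(12) + 0.1·(4) = 5.6; E[Premium plan] = -1.4. Best-responding. ✓
The applicant (risk level low-risk), facing Basic plan: Full coverage gives -2, Partial coverage gives 1. Proposed Partial coverage is best. ✓
The applicant (risk level moderate-risk), facing Basic plan: Full coverage gives -6, Partial coverage gives 12. Proposed Full coverage is not best — profitable deviation exists. ✗
The applicant (risk level high-risk), facing Basic plan: Full coverage gives 10, Partial coverage gives 14. Proposed Partial coverage is best. ✓

No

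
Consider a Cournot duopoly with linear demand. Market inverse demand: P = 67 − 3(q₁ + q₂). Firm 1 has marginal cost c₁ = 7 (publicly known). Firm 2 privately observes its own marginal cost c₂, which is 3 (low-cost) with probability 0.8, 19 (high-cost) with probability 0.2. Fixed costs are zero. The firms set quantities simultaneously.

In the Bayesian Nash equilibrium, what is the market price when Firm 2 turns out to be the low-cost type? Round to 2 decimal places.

Type-c best response for Firm 2: q₂(c) = (67 − c)/6 − q₁/2.
Firm 1 maximizes expected profit; its first-order condition is 67 − 6q₁ − 3E[q₂] − 7 = 0.
Substituting E[q₂] and solving: E[c₂] = 6.2, so q₁ = (67 − 2·7 + 6.2)/9 = 6.57778.
q₂(low-cost) = 7.37778, so P = 67 − 3·(6.57778 + 7.37778) = 25.1333.

25.13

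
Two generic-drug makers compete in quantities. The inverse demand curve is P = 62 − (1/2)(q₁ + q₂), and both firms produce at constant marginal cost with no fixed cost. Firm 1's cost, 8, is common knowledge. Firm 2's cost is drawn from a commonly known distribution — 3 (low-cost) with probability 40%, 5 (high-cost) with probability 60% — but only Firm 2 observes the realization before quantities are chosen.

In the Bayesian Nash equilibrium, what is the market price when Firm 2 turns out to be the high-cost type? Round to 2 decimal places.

Type-c best response for Firm 2: q₂(c) = (62 − c) − q₁/2.
Firm 1 maximizes expected profit; its first-order condition is 62 − q₁ − (1/2)E[q₂] − 8 = 0.
Substituting E[q₂] and solving: E[c₂] = 4.2, so q₁ = (62 − 2·8 + 4.2)/(3/2) = 33.4667.
q₂(high-cost) = 40.2667, so P = 62 − (1/2)·(33.4667 + 40.2667) = 25.1333.

25.13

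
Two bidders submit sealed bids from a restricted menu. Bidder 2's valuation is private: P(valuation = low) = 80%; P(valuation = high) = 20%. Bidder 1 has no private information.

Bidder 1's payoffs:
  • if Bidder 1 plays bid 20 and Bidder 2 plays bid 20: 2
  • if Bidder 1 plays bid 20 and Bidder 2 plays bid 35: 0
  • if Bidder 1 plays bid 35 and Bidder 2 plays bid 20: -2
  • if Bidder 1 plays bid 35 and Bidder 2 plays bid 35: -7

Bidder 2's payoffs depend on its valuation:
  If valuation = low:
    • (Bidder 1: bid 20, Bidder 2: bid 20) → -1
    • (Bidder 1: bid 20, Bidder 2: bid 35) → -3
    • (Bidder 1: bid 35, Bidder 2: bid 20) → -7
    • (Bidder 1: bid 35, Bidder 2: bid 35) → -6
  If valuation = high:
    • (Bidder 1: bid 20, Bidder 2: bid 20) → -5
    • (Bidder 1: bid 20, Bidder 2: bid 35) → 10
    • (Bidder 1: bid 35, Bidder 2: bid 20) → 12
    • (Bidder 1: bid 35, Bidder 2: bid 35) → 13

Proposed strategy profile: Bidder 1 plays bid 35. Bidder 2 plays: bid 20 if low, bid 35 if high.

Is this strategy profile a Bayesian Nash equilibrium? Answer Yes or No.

A profile is a BNE iff every type of every player is best-responding given beliefs about the other side.
Bidder 1 plays bid 35: E[bid 35] = 0.8·(-2) + 0.2·(-7) = -3; E[bid 20] = 1.6. Not best-responding. ✗
Bidder 2 (valuation low), facing bid 35: bid 20 gives -7, bid 35 gives -6. Proposed bid 20 is not best — profitable deviation exists. ✗
Bidder 2 (valuation high), facing bid 35: bid 20 gives 12, bid 35 gives 13. Proposed bid 35 is best. ✓

No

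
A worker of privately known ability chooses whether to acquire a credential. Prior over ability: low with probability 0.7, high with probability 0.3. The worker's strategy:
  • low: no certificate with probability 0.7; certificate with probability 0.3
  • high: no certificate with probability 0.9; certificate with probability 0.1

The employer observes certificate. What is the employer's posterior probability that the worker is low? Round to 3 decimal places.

P(certificate) = 0.7·0.3 + 0.3·0.1 = 0.24
P(low | certificate) = (0.7·0.3) / 0.24 = 0.21 / 0.24 = 0.875

0.875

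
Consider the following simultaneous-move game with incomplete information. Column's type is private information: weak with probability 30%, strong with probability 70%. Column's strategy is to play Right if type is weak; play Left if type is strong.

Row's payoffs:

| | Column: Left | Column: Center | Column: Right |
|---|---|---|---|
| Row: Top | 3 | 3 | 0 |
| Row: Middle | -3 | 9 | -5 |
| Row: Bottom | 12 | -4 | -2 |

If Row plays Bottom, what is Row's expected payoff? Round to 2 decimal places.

7.80

Take the expectation over Column's type, weighting each type's action by its prior probability.
E[Bottom] = 0.3·(-2) + 0.7·12 = (-0.6) + 8.4 = 7.8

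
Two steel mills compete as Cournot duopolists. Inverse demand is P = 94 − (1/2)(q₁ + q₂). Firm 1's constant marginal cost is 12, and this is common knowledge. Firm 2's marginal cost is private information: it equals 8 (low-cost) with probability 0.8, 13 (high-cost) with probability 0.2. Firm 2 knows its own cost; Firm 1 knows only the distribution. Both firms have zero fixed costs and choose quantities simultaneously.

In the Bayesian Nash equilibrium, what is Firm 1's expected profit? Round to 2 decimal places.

1386.89

Type-c best response for Firm 2: q₂(c) = (94 − c) − q₁/2.
Firm 1 maximizes expected profit; its first-order condition is 94 − q₁ − (1/2)E[q₂] − 12 = 0.
Substituting E[q₂] and solving: E[c₂] = 9, so q₁ = (94 − 2·12 + 9)/(3/2) = 52.6667.
E[P] = 94 − (1/2)·(q₁ + E[q₂]) = 38.3333; Firm 1's expected profit = (E[P] − 12)·q₁ = (38.3333 − 12)·52.6667 = 1386.89.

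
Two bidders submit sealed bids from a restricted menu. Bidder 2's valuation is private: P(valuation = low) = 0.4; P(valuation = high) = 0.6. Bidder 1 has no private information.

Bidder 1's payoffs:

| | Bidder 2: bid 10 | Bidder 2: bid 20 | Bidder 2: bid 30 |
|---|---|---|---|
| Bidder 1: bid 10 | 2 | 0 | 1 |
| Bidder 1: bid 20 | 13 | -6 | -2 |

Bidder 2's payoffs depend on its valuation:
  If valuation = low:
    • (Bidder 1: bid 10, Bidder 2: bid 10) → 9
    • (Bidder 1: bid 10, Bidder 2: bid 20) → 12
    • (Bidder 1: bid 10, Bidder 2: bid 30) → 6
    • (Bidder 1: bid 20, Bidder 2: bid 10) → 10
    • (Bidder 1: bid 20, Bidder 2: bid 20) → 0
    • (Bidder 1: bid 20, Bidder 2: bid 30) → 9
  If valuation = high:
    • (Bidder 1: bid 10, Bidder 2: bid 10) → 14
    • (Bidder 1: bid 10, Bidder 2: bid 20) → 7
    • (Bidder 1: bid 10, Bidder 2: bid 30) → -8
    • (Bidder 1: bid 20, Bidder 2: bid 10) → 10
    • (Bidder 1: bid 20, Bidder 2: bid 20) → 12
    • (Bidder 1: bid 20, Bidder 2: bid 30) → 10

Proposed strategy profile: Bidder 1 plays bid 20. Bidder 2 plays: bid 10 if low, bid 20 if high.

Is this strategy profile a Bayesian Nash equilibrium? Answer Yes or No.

Yes

Bidder 1 plays bid 20: E[bid 20] = 0.4·(13) + 0.6·(-6) = 1.6; E[bid 10] = 0.8. Best-responding. ✓
Bidder 2 (valuation low), facing bid 20: bid 10 gives 10, bid 20 gives 0, bid 30 gives 9. Proposed bid 10 is best. ✓
Bidder 2 (valuation high), facing bid 20: bid 10 gives 10, bid 20 gives 12, bid 30 gives 10. Proposed bid 20 is best. ✓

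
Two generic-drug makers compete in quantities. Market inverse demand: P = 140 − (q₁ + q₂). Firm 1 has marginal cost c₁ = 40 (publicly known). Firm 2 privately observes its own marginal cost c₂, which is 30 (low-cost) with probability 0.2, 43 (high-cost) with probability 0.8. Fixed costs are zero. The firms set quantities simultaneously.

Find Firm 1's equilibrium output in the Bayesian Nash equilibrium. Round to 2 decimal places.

Firm 2 with cost c maximizes (140 − (q₁+q₂) − c)·q₂, giving q₂(c) = (140 − c − q₁)/2.
E[c₂] = 0.2·30 + 0.8·43 = 40.4
Firm 1's FOC against E[q₂] yields q₁ = (140 − 2·40 + E[c₂])/3 = (140 − 80 + 40.4)/3 = 33.4667.

33.47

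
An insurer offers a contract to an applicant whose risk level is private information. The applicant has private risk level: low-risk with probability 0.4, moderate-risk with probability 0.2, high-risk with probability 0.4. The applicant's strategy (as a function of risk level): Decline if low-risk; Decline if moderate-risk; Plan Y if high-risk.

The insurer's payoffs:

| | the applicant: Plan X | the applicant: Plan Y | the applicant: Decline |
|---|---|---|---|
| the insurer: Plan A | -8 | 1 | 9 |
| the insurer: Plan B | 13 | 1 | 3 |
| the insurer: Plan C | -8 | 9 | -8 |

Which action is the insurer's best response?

Plan A

E[Plan A] = 0.4·(9) + 0.2·(9) + 0.4·(1) = 5.8
E[Plan B] = 0.4·(3) + 0.2·(3) + 0.4·(1) = 2.2
E[Plan C] = 0.4·(-8) + 0.2·(-8) + 0.4·(9) = -1.2
Best response: Plan A (5.8 is the largest).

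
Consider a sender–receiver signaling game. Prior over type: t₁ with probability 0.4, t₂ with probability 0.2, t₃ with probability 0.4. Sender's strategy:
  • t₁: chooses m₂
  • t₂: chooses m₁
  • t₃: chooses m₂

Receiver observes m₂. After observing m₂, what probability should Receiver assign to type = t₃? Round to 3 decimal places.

P(m₂) = 0.4·1 + 0.2·0 + 0.4·1 = 0.8
P(t₃ | m₂) = (0.4·1) / 0.8 = 0.4 / 0.8 = 0.5

0.500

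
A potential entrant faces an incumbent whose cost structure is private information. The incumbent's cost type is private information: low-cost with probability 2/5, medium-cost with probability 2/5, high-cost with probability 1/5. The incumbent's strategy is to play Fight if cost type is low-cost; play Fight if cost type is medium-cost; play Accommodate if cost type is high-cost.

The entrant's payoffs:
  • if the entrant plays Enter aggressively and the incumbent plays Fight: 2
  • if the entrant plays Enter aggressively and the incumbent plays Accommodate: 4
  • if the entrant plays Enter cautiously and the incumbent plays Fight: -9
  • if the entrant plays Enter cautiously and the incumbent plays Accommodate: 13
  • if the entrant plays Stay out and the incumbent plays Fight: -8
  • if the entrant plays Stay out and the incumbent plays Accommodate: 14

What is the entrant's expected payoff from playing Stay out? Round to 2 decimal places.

-3.60

Take the expectation over the incumbent's cost type, weighting each type's action by its prior probability.
E[Stay out] = 2/5·(-8) + 2/5·(-8) + 1/5·14 = (-16/5) + (-16/5) + 14/5 = -18/5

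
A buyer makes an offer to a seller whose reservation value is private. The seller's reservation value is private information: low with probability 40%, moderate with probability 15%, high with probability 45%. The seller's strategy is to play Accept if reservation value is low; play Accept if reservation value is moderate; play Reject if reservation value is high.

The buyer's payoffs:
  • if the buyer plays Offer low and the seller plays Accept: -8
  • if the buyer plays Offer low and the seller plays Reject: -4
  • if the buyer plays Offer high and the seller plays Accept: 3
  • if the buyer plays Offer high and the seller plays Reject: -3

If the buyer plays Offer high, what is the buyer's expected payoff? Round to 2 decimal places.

0.30

E[Offer high] = 0.4·3 + 0.15·3 + 0.45·(-3) = 1.2 + 0.45 + (-1.35) = 0.3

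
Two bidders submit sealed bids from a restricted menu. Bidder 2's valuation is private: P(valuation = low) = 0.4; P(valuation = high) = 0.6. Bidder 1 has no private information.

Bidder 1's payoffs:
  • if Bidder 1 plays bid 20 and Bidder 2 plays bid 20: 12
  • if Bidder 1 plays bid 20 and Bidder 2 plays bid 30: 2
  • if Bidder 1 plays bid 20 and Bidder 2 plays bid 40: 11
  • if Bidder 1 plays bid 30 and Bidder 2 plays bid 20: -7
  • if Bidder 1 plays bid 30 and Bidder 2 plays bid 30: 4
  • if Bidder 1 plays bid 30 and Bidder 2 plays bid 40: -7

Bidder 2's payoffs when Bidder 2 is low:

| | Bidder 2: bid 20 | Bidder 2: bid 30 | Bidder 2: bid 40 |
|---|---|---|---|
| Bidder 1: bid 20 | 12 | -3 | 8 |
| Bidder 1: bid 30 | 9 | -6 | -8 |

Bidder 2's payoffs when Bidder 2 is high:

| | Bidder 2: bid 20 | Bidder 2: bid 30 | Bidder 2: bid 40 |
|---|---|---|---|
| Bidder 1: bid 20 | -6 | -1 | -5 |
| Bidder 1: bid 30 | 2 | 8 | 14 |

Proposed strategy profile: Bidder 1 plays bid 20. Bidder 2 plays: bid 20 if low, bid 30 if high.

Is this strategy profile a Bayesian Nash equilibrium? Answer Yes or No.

Bidder 1 plays bid 20: E[bid 20] = 0.4·(12) + 0.6·(2) = 6; E[bid 30] = -0.4. Best-responding. ✓
Bidder 2 (valuation low), facing bid 20: bid 20 gives 12, bid 30 gives -3, bid 40 gives 8. Proposed bid 20 is best. ✓
Bidder 2 (valuation high), facing bid 20: bid 20 gives -6, bid 30 gives -1, bid 40 gives -5. Proposed bid 30 is best. ✓

Yes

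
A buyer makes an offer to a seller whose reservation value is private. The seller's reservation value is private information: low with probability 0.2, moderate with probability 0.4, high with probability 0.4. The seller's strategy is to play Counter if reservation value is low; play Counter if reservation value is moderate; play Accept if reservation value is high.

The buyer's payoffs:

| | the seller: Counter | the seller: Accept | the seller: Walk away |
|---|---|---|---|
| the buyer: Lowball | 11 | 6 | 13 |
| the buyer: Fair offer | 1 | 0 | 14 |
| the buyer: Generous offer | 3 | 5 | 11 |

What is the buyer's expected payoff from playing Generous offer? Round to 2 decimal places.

3.80

E[Generous offer] = 0.2·3 + 0.4·3 + 0.4·5 = 0.6 + 1.2 + 2 = 3.8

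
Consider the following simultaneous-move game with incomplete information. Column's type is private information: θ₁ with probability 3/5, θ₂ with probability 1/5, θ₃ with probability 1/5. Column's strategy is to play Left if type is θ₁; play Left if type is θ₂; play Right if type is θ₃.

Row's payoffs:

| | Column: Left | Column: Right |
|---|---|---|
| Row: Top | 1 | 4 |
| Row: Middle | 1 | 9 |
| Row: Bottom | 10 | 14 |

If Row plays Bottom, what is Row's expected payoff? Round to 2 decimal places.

Take the expectation over Column's type, weighting each type's action by its prior probability.
E[Bottom] = 3/5·10 + 1/5·10 + 1/5·14 = 6 + 2 + 14/5 = 54/5

10.80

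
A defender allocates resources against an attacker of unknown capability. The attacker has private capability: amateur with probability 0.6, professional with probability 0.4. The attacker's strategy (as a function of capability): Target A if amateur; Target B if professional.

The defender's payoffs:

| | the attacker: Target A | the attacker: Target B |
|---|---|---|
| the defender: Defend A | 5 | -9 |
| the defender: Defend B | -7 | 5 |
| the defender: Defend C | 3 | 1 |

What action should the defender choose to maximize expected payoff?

E[Defend A] = 0.6·(5) + 0.4·(-9) = -0.6
E[Defend B] = 0.6·(-7) + 0.4·(5) = -2.2
E[Defend C] = 0.6·(3) + 0.4·(1) = 2.2
Best response: Defend C (2.2 is the largest).

Defend C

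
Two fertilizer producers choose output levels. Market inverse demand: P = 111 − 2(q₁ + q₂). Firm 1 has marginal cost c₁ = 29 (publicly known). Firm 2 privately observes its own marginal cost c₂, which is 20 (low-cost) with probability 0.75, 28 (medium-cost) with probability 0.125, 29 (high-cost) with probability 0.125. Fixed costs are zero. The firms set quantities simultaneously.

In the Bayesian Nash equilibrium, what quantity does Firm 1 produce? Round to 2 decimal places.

12.52

Each type of Firm 2 best-responds to q₁; Firm 1 best-responds to the expected q₂ over Firm 2's types.
Firm 2 with cost c maximizes (111 − 2(q₁+q₂) − c)·q₂, giving q₂(c) = (111 − c − 2q₁)/4.
E[c₂] = 0.75·20 + 0.125·28 + 0.125·29 = 22.125
Firm 1's FOC against E[q₂] yields q₁ = (111 − 2·29 + E[c₂])/6 = (111 − 58 + 22.125)/6 = 12.5208.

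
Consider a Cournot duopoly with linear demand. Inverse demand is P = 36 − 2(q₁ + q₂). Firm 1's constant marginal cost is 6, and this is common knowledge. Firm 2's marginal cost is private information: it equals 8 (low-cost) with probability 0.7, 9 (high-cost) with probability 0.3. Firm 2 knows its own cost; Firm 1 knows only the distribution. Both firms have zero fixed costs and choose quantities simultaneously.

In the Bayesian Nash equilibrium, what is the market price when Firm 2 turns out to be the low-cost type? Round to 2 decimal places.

16.62

Type-c best response for Firm 2: q₂(c) = (36 − c)/4 − q₁/2.
Firm 1 maximizes expected profit; its first-order condition is 36 − 4q₁ − 2E[q₂] − 6 = 0.
Substituting E[q₂] and solving: E[c₂] = 8.3, so q₁ = (36 − 2·6 + 8.3)/6 = 5.38333.
q₂(low-cost) = 4.30833, so P = 36 − 2·(5.38333 + 4.30833) = 16.6167.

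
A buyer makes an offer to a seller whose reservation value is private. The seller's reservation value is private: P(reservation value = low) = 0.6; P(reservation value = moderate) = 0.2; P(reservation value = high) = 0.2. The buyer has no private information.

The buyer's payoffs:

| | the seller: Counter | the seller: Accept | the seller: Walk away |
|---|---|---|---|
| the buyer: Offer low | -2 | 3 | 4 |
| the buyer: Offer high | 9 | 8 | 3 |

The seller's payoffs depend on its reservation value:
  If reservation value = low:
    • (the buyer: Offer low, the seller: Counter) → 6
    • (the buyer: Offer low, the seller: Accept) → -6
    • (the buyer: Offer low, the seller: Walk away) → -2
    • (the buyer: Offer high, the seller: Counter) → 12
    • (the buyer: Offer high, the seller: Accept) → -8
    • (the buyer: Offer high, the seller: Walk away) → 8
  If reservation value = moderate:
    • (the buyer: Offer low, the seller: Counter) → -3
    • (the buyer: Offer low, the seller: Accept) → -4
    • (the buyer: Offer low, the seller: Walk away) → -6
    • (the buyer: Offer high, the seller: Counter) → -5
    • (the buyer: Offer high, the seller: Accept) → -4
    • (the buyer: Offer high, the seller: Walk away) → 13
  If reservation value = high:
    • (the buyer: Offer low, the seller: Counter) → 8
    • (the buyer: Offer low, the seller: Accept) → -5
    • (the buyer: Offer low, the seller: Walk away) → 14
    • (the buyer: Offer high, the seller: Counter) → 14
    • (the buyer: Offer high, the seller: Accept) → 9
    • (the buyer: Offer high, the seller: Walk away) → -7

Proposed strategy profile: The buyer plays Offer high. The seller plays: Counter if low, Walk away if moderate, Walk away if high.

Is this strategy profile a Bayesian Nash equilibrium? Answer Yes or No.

A profile is a BNE iff every type of every player is best-responding given beliefs about the other side.
The buyer plays Offer high: E[Offer high] = 0.6·(9) + 0.2·(3) + 0.2·(3) = 6.6; E[Offer low] = 0.4. Best-responding. ✓
The seller (reservation value low), facing Offer high: Counter gives 12, Accept gives -8, Walk away gives 8. Proposed Counter is best. ✓
The seller (reservation value moderate), facing Offer high: Counter gives -5, Accept gives -4, Walk away gives 13. Proposed Walk away is best. ✓
The seller (reservation value high), facing Offer high: Counter gives 14, Accept gives 9, Walk away gives -7. Proposed Walk away is not best — profitable deviation exists. ✗

No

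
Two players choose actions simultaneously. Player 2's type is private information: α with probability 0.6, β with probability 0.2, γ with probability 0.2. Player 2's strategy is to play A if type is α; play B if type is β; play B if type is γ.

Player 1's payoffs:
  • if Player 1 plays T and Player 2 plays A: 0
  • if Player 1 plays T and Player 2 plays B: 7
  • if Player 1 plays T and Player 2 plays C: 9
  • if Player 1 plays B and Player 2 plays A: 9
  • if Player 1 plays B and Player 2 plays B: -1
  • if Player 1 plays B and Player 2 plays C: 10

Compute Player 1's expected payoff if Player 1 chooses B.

E[B] = 0.6·9 + 0.2·(-1) + 0.2·(-1) = 5.4 + (-0.2) + (-0.2) = 5

5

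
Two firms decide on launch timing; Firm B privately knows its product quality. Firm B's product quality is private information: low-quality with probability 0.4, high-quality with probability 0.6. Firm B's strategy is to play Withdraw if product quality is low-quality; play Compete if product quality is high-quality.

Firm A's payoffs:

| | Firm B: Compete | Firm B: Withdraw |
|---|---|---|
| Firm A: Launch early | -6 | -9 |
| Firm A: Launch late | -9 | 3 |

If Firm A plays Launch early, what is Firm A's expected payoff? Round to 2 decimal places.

Take the expectation over Firm B's product quality, weighting each type's action by its prior probability.
E[Launch early] = 0.4·(-9) + 0.6·(-6) = (-3.6) + (-3.6) = -7.2

-7.20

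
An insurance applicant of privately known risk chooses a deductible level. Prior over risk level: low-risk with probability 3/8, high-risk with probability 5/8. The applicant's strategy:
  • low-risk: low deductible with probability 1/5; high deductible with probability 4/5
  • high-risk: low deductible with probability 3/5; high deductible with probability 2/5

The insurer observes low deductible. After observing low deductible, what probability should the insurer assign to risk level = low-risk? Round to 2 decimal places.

0.17

P(low deductible) = (3/8)·(1/5) + (5/8)·(3/5) = 9/20
P(low-risk | low deductible) = ((3/8)·(1/5)) / (9/20) = (3/40) / (9/20) = 1/6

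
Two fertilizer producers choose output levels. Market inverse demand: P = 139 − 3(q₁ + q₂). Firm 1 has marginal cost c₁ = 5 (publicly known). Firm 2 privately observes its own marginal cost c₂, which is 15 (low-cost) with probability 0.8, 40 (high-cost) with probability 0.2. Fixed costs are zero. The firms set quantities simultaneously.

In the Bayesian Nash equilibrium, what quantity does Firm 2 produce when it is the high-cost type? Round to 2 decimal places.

Type-c best response for Firm 2: q₂(c) = (139 − c)/6 − q₁/2.
Firm 1 maximizes expected profit; its first-order condition is 139 − 6q₁ − 3E[q₂] − 5 = 0.
Substituting E[q₂] and solving: E[c₂] = 20, so q₁ = (139 − 2·5 + 20)/9 = 16.5556.
q₂(high-cost) = (139 − 40 − 3·16.5556)/6 = 8.22222.

8.22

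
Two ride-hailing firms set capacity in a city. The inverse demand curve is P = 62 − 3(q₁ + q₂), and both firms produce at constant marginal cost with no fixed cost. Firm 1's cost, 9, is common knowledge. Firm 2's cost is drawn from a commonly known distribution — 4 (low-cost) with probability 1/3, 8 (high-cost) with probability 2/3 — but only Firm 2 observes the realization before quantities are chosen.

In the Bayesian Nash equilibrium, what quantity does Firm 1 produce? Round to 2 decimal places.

5.63

Firm 2 with cost c maximizes (62 − 3(q₁+q₂) − c)·q₂, giving q₂(c) = (62 − c − 3q₁)/6.
E[c₂] = 1/3·4 + 2/3·8 = 6.66667
Firm 1's FOC against E[q₂] yields q₁ = (62 − 2·9 + E[c₂])/9 = (62 − 18 + 6.66667)/9 = 5.62963.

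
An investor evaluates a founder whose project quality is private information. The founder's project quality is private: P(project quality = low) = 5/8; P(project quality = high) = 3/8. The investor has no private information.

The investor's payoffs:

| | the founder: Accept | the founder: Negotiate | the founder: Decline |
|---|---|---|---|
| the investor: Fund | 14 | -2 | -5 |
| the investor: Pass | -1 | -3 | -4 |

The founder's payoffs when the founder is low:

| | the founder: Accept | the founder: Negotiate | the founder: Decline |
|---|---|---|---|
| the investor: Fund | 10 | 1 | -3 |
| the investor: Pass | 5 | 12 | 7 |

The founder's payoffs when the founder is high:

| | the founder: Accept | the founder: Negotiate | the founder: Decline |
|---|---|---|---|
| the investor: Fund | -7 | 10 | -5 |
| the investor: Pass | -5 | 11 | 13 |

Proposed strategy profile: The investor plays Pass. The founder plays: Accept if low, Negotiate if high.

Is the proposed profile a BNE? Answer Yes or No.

The investor plays Pass: E[Pass] = 5/8·(-1) + 3/8·(-3) = -7/4; E[Fund] = 8. Not best-responding. ✗
The founder (project quality low), facing Pass: Accept gives 5, Negotiate gives 12, Decline gives 7. Proposed Accept is not best — profitable deviation exists. ✗
The founder (project quality high), facing Pass: Accept gives -5, Negotiate gives 11, Decline gives 13. Proposed Negotiate is not best — profitable deviation exists. ✗

No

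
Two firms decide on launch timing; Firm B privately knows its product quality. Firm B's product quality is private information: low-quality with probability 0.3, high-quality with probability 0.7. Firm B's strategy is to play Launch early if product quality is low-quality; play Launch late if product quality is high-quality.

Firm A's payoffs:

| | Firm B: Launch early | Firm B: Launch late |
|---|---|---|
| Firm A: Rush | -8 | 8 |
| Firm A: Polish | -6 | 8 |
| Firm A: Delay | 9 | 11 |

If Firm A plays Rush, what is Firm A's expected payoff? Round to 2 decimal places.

3.20

E[Rush] = 0.3·(-8) + 0.7·8 = (-2.4) + 5.6 = 3.2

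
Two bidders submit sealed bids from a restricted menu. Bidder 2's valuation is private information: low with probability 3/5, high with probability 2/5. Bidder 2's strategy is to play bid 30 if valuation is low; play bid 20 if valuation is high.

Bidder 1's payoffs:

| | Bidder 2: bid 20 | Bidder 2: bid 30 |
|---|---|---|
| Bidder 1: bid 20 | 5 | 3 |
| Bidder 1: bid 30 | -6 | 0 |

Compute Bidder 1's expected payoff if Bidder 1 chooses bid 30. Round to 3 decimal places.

-2.400

E[bid 30] = 3/5·0 + 2/5·(-6) = 0 + (-12/5) = -12/5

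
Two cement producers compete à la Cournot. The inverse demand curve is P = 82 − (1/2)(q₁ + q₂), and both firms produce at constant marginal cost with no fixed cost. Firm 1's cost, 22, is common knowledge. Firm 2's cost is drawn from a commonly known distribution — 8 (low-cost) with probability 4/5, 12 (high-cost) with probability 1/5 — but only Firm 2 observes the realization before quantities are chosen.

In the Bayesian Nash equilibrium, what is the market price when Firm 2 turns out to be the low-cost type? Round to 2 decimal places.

Firm 2 with cost c maximizes (82 − (1/2)(q₁+q₂) − c)·q₂, giving q₂(c) = (82 − c − (1/2)q₁).
E[c₂] = 4/5·8 + 1/5·12 = 8.8
Firm 1's FOC against E[q₂] yields q₁ = (82 − 2·22 + E[c₂])/(3/2) = (82 − 44 + 8.8)/(3/2) = 31.2.
q₂(low-cost) = 58.4, so P = 82 − (1/2)·(31.2 + 58.4) = 37.2.

37.20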